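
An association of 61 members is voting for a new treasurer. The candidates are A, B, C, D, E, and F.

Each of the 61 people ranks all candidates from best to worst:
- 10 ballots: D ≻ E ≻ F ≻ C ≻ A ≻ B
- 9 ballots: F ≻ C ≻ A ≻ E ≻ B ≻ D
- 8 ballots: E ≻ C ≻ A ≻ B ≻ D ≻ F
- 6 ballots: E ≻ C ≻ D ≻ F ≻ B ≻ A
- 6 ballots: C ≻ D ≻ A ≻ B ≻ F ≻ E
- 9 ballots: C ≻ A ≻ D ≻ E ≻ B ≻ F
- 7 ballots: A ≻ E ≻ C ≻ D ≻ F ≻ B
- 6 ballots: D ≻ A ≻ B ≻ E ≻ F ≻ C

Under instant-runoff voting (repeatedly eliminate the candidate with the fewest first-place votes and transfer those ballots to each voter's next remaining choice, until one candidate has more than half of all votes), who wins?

Round 1: A 7, B 0, C 15, D 16, E 14, F 9. B eliminated.
Round 2: A 7, C 15, D 16, E 14, F 9. A eliminated.
Round 3: C 15, D 16, E 21, F 9. F eliminated.
Round 4: C 24, D 16, E 21. D eliminated.
Round 5: C 24, E 37. E has a majority (≥31).

E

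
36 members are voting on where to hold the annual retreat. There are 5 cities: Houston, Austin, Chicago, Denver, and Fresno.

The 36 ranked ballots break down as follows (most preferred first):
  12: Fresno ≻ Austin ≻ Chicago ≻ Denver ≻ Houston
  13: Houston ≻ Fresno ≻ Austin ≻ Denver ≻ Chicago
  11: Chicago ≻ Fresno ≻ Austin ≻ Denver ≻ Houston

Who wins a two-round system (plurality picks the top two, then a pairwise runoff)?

Round 1 first-place votes: Houston 13, Austin 0, Chicago 11, Denver 0, Fresno 12. Houston and Fresno advance.
Runoff: Houston is ranked above Fresno on 13 ballots, Fresno above Houston on 23.

Fresno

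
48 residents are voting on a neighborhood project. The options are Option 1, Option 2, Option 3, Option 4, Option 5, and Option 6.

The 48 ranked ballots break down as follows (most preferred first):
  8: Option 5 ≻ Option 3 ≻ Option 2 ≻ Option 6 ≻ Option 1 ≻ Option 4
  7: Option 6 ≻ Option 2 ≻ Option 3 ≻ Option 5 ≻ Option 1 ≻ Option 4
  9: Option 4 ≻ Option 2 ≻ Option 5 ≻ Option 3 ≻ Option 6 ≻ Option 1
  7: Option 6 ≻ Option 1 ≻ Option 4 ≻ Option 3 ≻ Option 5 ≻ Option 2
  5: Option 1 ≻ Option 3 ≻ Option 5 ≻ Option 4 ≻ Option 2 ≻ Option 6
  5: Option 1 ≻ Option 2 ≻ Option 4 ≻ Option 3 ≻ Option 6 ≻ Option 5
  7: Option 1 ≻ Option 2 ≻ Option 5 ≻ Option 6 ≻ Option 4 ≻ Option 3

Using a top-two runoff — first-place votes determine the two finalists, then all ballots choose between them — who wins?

Round 1 first-place votes: Option 1 17, Option 2 0, Option 3 0, Option 4 9, Option 5 8, Option 6 14. Option 1 and Option 6 advance.
Runoff: Option 1 is ranked above Option 6 on 17 ballots, Option 6 above Option 1 on 31.

Option 6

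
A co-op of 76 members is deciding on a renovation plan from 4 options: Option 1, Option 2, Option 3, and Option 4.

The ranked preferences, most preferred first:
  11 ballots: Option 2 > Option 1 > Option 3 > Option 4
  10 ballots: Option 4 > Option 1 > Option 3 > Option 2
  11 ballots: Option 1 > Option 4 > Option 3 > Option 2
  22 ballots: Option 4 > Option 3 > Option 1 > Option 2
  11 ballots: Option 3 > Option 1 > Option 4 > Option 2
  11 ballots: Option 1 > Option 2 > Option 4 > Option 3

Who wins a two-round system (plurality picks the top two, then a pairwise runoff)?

Round 1 first-place votes: Option 1 22, Option 2 11, Option 3 11, Option 4 32. Option 4 and Option 1 advance.
Runoff: Option 4 is ranked above Option 1 on 32 ballots, Option 1 above Option 4 on 44.

Option 1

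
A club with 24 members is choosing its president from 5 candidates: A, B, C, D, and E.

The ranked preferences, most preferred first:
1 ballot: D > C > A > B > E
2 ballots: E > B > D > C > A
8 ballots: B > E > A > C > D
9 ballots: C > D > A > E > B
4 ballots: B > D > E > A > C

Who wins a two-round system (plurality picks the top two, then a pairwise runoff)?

B

Round 1 first-place votes: A 0, B 12, C 9, D 1, E 2. B and C advance.
Runoff: B is ranked above C on 14 ballots, C above B on 10.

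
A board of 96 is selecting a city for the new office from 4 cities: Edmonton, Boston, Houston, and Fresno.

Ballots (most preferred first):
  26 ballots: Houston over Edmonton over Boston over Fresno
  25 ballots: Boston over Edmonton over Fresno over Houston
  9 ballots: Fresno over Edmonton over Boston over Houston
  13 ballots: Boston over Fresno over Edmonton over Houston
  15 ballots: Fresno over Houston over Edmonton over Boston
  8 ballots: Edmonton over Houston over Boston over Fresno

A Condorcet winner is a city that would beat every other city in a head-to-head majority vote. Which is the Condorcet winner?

Edmonton vs Boston: 58–38
Edmonton vs Houston: 55–41
Edmonton vs Fresno: 59–37
Edmonton beats every other city.

Edmonton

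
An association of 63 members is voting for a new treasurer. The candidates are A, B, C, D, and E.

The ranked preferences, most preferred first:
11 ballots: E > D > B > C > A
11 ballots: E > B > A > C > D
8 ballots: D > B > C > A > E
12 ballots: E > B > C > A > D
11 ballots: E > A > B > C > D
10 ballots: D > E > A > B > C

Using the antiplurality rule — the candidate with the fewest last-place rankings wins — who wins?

Last-place votes: A 11, B 0, C 10, D 34, E 8.

B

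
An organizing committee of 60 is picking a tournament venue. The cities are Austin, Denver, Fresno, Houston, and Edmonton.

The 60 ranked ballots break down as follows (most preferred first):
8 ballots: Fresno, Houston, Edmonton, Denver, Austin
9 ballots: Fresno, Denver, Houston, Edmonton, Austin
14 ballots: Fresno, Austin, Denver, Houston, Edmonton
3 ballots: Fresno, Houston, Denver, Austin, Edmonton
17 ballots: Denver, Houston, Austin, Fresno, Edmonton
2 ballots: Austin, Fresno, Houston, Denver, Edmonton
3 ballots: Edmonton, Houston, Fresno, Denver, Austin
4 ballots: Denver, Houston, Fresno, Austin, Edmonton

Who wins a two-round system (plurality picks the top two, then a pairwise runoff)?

Round 1 first-place votes: Austin 2, Denver 21, Fresno 34, Houston 0, Edmonton 3. Fresno and Denver advance.
Runoff: Fresno is ranked above Denver on 39 ballots, Denver above Fresno on 21.

Fresno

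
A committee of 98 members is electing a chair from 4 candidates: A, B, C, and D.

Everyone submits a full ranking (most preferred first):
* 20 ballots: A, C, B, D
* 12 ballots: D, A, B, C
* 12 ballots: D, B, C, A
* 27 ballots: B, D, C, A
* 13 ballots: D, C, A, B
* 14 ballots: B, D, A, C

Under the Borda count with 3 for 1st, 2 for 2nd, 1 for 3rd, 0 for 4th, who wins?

A: 20×3 + 12×2 + 12×0 + 27×0 + 13×1 + 14×1 = 111
B: 20×1 + 12×1 + 12×2 + 27×3 + 13×0 + 14×3 = 179
C: 20×2 + 12×0 + 12×1 + 27×1 + 13×2 + 14×0 = 105
D: 20×0 + 12×3 + 12×3 + 27×2 + 13×3 + 14×2 = 193

D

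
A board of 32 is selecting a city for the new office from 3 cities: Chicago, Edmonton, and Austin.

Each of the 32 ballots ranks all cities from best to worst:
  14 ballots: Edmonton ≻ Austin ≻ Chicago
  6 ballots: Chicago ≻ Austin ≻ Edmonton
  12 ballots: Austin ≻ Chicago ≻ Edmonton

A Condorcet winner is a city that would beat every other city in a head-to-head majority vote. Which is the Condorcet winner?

Austin

Austin vs Chicago: 26–6
Austin vs Edmonton: 18–14
Austin beats every other city.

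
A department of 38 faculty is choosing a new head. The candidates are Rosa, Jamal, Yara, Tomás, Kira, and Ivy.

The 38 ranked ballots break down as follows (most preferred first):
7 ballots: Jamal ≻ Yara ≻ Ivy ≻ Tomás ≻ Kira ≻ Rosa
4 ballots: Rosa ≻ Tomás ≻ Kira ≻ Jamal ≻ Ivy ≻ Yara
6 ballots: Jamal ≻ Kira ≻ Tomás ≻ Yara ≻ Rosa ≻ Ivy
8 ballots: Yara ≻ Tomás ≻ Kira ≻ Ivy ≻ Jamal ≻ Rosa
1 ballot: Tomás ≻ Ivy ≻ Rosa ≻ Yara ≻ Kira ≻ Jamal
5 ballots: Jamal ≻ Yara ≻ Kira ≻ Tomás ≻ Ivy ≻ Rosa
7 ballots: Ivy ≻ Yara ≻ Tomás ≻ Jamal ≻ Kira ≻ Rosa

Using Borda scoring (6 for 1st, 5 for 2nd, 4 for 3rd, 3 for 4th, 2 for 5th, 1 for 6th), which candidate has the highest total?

Yara

Rosa: 7×1 + 4×6 + 6×2 + 8×1 + 1×4 + 5×1 + 7×1 = 67
Jamal: 7×6 + 4×3 + 6×6 + 8×2 + 1×1 + 5×6 + 7×3 = 158
Yara: 7×5 + 4×1 + 6×3 + 8×6 + 1×3 + 5×5 + 7×5 = 168
Tomás: 7×3 + 4×5 + 6×4 + 8×5 + 1×6 + 5×3 + 7×4 = 154
Kira: 7×2 + 4×4 + 6×5 + 8×4 + 1×2 + 5×4 + 7×2 = 128
Ivy: 7×4 + 4×2 + 6×1 + 8×3 + 1×5 + 5×2 + 7×6 = 123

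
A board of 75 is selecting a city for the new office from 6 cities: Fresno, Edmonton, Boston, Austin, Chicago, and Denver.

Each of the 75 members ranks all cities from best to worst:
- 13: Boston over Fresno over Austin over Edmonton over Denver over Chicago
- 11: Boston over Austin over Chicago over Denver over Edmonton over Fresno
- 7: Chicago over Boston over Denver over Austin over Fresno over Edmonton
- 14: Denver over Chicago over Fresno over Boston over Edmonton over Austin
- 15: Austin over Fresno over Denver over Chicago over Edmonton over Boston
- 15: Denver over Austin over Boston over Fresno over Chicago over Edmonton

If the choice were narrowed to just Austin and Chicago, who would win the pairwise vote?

Austin is ranked above Chicago on 54 ballots; Chicago above Austin on 21.

Austin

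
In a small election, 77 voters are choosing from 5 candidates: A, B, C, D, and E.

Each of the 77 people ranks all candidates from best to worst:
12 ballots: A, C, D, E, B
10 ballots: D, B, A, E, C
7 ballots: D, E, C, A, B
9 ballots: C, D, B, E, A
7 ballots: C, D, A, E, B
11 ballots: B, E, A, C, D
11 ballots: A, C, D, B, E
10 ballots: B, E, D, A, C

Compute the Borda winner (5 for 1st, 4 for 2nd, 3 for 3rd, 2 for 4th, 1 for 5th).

A: 12×5 + 10×3 + 7×2 + 9×1 + 7×3 + 11×3 + 11×5 + 10×2 = 242
B: 12×1 + 10×4 + 7×1 + 9×3 + 7×1 + 11×5 + 11×2 + 10×5 = 220
C: 12×4 + 10×1 + 7×3 + 9×5 + 7×5 + 11×2 + 11×4 + 10×1 = 235
D: 12×3 + 10×5 + 7×5 + 9×4 + 7×4 + 11×1 + 11×3 + 10×3 = 259
E: 12×2 + 10×2 + 7×4 + 9×2 + 7×2 + 11×4 + 11×1 + 10×4 = 199

D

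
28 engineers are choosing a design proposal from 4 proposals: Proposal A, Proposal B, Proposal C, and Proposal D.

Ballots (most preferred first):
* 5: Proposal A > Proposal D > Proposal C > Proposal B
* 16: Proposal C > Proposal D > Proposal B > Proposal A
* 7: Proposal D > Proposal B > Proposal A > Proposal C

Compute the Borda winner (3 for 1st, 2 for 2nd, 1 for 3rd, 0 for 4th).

Proposal D

Proposal A: 5×3 + 16×0 + 7×1 = 22
Proposal B: 5×0 + 16×1 + 7×2 = 30
Proposal C: 5×1 + 16×3 + 7×0 = 53
Proposal D: 5×2 + 16×2 + 7×3 = 63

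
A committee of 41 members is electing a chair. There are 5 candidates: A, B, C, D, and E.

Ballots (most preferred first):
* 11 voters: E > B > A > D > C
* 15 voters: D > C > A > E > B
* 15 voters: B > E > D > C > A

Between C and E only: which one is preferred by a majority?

C is ranked above E on 15 ballots; E above C on 26.

E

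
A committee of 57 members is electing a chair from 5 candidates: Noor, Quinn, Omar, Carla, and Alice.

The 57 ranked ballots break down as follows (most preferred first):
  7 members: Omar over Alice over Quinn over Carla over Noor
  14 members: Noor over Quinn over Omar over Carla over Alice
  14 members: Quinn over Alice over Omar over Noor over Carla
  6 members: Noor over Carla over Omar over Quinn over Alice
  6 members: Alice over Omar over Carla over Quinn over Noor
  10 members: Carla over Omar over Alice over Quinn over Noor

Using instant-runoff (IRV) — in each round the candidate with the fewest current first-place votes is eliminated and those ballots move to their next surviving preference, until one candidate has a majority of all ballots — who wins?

Omar

Round 1: Noor 20, Quinn 14, Omar 7, Carla 10, Alice 6. Alice eliminated.
Round 2: Noor 20, Quinn 14, Omar 13, Carla 10. Carla eliminated.
Round 3: Noor 20, Quinn 14, Omar 23. Quinn eliminated.
Round 4: Noor 20, Omar 37. Omar has a majority (≥29).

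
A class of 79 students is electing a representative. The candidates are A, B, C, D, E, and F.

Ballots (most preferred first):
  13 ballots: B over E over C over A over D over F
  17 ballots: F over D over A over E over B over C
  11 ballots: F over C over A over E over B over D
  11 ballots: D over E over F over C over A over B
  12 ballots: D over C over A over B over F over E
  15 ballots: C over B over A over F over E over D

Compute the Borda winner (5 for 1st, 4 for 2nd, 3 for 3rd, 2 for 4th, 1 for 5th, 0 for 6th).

C

A: 13×2 + 17×3 + 11×3 + 11×1 + 12×3 + 15×3 = 202
B: 13×5 + 17×1 + 11×1 + 11×0 + 12×2 + 15×4 = 177
C: 13×3 + 17×0 + 11×4 + 11×2 + 12×4 + 15×5 = 228
D: 13×1 + 17×4 + 11×0 + 11×5 + 12×5 + 15×0 = 196
E: 13×4 + 17×2 + 11×2 + 11×4 + 12×0 + 15×1 = 167
F: 13×0 + 17×5 + 11×5 + 11×3 + 12×1 + 15×2 = 215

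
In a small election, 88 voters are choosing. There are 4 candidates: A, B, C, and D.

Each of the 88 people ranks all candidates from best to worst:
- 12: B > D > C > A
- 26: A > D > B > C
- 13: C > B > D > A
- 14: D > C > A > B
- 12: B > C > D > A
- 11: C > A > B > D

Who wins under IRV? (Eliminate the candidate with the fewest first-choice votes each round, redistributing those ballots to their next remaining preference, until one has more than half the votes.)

Round 1: A 26, B 24, C 24, D 14. D eliminated.
Round 2: A 26, B 24, C 38. B eliminated.
Round 3: A 26, C 62. C has a majority (≥45).

C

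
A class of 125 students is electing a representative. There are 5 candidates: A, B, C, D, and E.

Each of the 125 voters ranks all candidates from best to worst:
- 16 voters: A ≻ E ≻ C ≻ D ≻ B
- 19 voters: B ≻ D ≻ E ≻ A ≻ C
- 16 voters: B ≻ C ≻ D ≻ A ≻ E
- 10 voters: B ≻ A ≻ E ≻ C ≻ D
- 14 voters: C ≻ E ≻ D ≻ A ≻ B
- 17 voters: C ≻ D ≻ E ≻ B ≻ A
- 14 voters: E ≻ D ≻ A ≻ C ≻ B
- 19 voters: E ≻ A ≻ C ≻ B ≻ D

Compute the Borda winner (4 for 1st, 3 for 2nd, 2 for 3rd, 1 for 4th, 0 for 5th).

A: 16×4 + 19×1 + 16×1 + 10×3 + 14×1 + 17×0 + 14×2 + 19×3 = 228
B: 16×0 + 19×4 + 16×4 + 10×4 + 14×0 + 17×1 + 14×0 + 19×1 = 216
C: 16×2 + 19×0 + 16×3 + 10×1 + 14×4 + 17×4 + 14×1 + 19×2 = 266
D: 16×1 + 19×3 + 16×2 + 10×0 + 14×2 + 17×3 + 14×3 + 19×0 = 226
E: 16×3 + 19×2 + 16×0 + 10×2 + 14×3 + 17×2 + 14×4 + 19×4 = 314

E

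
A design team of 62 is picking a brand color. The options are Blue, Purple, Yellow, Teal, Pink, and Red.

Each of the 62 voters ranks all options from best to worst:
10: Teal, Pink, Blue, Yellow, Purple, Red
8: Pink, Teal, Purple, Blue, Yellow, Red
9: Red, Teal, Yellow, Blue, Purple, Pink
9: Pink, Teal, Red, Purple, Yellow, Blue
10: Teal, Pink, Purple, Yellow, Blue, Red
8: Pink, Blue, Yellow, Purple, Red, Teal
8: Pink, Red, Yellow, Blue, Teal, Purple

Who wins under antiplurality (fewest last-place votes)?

Last-place votes: Blue 9, Purple 8, Yellow 0, Teal 8, Pink 9, Red 28.

Yellow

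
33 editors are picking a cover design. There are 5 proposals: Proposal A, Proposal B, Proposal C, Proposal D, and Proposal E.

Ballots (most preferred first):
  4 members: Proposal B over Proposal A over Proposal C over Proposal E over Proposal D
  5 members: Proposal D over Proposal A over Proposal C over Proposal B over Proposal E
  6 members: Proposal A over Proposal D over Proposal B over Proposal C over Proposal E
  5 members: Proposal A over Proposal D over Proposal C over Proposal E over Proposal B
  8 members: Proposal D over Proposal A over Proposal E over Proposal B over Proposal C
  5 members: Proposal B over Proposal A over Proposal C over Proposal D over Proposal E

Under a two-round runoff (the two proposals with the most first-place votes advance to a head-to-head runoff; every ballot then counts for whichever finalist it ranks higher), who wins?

Round 1 first-place votes: Proposal A 11, Proposal B 9, Proposal C 0, Proposal D 13, Proposal E 0. Proposal D and Proposal A advance.
Runoff: Proposal D is ranked above Proposal A on 13 ballots, Proposal A above Proposal D on 20.

Proposal A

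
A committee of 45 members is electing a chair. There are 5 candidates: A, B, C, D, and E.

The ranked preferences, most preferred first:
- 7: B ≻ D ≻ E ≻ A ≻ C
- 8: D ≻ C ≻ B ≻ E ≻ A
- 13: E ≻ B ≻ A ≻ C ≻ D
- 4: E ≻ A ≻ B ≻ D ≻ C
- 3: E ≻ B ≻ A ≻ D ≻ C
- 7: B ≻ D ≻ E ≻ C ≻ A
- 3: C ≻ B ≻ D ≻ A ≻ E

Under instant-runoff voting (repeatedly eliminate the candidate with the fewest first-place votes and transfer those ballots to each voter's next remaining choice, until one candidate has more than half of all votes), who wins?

Round 1: A 0, B 14, C 3, D 8, E 20. A eliminated.
Round 2: B 14, C 3, D 8, E 20. C eliminated.
Round 3: B 17, D 8, E 20. D eliminated.
Round 4: B 25, E 20. B has a majority (≥23).

B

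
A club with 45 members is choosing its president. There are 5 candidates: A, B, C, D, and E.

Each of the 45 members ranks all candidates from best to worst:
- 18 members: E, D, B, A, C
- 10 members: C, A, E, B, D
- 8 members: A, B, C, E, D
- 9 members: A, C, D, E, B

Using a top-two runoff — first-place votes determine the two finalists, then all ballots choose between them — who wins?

Round 1 first-place votes: A 17, B 0, C 10, D 0, E 18. E and A advance.
Runoff: E is ranked above A on 18 ballots, A above E on 27.

A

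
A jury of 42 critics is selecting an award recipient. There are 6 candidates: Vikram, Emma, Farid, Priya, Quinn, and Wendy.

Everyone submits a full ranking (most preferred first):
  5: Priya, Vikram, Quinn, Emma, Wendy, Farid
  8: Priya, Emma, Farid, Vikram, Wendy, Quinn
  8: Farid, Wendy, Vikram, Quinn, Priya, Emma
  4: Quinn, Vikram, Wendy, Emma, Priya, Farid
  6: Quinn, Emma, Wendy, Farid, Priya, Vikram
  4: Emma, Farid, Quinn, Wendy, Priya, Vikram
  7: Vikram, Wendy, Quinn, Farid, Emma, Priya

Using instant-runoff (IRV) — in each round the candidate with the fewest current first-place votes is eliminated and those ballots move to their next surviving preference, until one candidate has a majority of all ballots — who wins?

Round 1: Vikram 7, Emma 4, Farid 8, Priya 13, Quinn 10, Wendy 0. Wendy eliminated.
Round 2: Vikram 7, Emma 4, Farid 8, Priya 13, Quinn 10. Emma eliminated.
Round 3: Vikram 7, Farid 12, Priya 13, Quinn 10. Vikram eliminated.
Round 4: Farid 12, Priya 13, Quinn 17. Farid eliminated.
Round 5: Priya 13, Quinn 29. Quinn has a majority (≥22).

Quinn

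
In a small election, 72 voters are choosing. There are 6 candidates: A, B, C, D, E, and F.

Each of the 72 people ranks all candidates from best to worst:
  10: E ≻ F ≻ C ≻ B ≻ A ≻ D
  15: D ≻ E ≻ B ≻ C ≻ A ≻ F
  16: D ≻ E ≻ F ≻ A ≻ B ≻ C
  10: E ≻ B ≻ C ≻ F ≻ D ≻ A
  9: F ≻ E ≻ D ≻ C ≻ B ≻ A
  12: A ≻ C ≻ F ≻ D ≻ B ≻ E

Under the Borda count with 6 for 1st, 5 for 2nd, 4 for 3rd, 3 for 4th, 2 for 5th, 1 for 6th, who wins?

E

A: 10×2 + 15×2 + 16×3 + 10×1 + 9×1 + 12×6 = 189
B: 10×3 + 15×4 + 16×2 + 10×5 + 9×2 + 12×2 = 214
C: 10×4 + 15×3 + 16×1 + 10×4 + 9×3 + 12×5 = 228
D: 10×1 + 15×6 + 16×6 + 10×2 + 9×4 + 12×3 = 288
E: 10×6 + 15×5 + 16×5 + 10×6 + 9×5 + 12×1 = 332
F: 10×5 + 15×1 + 16×4 + 10×3 + 9×6 + 12×4 = 261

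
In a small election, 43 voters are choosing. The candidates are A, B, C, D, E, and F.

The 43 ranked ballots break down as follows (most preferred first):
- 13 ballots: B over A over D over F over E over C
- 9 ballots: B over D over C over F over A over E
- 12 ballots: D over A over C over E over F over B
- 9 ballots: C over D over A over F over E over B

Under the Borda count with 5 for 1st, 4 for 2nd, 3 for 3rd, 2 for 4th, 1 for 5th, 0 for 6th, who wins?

A: 13×4 + 9×1 + 12×4 + 9×3 = 136
B: 13×5 + 9×5 + 12×0 + 9×0 = 110
C: 13×0 + 9×3 + 12×3 + 9×5 = 108
D: 13×3 + 9×4 + 12×5 + 9×4 = 171
E: 13×1 + 9×0 + 12×2 + 9×1 = 46
F: 13×2 + 9×2 + 12×1 + 9×2 = 74

D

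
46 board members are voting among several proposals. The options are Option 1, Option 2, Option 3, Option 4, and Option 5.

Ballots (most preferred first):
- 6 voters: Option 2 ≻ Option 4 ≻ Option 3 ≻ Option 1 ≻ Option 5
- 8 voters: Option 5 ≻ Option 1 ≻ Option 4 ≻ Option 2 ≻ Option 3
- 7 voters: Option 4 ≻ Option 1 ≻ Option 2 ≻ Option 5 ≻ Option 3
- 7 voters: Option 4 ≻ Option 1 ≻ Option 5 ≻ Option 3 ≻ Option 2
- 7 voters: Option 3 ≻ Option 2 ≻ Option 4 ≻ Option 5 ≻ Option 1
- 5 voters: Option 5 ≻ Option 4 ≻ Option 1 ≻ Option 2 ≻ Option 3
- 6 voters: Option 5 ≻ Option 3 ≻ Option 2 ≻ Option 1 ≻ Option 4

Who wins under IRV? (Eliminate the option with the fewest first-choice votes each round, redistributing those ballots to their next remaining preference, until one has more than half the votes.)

Option 4

Round 1: Option 1 0, Option 2 6, Option 3 7, Option 4 14, Option 5 19. Option 1 eliminated.
Round 2: Option 2 6, Option 3 7, Option 4 14, Option 5 19. Option 2 eliminated.
Round 3: Option 3 7, Option 4 20, Option 5 19. Option 3 eliminated.
Round 4: Option 4 27, Option 5 19. Option 4 has a majority (≥24).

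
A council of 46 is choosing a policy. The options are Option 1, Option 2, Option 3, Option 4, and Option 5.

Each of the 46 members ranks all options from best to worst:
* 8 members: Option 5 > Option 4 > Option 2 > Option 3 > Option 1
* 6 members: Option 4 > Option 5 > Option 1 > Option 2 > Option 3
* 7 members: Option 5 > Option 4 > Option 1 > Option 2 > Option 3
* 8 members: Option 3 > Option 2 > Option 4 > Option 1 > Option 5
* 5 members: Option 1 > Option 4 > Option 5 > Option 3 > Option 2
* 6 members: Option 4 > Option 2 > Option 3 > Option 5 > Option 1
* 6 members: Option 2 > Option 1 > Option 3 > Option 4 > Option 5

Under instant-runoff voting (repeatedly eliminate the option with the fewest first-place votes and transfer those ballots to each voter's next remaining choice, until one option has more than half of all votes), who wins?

Option 4

Round 1: Option 1 5, Option 2 6, Option 3 8, Option 4 12, Option 5 15. Option 1 eliminated.
Round 2: Option 2 6, Option 3 8, Option 4 17, Option 5 15. Option 2 eliminated.
Round 3: Option 3 14, Option 4 17, Option 5 15. Option 3 eliminated.
Round 4: Option 4 31, Option 5 15. Option 4 has a majority (≥24).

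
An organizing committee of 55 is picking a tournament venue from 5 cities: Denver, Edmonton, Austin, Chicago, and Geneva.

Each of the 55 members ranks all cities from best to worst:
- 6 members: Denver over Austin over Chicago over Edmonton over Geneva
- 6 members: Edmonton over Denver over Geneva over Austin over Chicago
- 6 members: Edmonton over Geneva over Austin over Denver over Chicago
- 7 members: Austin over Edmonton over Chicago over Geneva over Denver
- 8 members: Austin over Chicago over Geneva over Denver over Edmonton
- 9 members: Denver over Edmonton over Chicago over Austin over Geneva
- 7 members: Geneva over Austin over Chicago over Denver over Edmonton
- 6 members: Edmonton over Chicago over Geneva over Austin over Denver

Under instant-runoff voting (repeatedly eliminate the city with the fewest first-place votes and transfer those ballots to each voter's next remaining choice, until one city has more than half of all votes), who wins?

Austin

Round 1: Denver 15, Edmonton 18, Austin 15, Chicago 0, Geneva 7. Chicago eliminated.
Round 2: Denver 15, Edmonton 18, Austin 15, Geneva 7. Geneva eliminated.
Round 3: Denver 15, Edmonton 18, Austin 22. Denver eliminated.
Round 4: Edmonton 27, Austin 28. Austin has a majority (≥28).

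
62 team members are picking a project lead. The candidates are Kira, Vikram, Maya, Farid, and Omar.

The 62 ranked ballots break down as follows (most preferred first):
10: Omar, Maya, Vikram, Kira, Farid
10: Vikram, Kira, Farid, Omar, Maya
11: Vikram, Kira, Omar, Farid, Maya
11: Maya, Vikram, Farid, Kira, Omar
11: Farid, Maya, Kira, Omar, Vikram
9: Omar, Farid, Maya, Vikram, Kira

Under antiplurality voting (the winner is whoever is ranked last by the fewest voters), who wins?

Kira

Last-place votes: Kira 9, Vikram 11, Maya 21, Farid 10, Omar 11.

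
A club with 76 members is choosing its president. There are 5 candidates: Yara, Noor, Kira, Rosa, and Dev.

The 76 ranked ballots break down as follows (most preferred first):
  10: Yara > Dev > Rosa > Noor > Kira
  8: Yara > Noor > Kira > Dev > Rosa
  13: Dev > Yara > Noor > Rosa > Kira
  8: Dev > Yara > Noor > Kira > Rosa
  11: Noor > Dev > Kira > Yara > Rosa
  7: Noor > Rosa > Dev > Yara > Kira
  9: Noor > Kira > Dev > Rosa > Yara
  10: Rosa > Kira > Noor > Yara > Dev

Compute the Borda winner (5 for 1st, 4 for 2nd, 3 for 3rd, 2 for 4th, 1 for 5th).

Noor

Yara: 10×5 + 8×5 + 13×4 + 8×4 + 11×2 + 7×2 + 9×1 + 10×2 = 239
Noor: 10×2 + 8×4 + 13×3 + 8×3 + 11×5 + 7×5 + 9×5 + 10×3 = 280
Kira: 10×1 + 8×3 + 13×1 + 8×2 + 11×3 + 7×1 + 9×4 + 10×4 = 179
Rosa: 10×3 + 8×1 + 13×2 + 8×1 + 11×1 + 7×4 + 9×2 + 10×5 = 179
Dev: 10×4 + 8×2 + 13×5 + 8×5 + 11×4 + 7×3 + 9×3 + 10×1 = 263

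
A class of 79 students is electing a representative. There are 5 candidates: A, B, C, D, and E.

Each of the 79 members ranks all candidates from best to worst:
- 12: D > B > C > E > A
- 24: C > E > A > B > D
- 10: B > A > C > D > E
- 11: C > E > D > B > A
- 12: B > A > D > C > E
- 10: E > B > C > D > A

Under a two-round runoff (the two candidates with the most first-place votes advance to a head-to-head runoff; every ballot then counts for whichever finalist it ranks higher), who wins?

B

Round 1 first-place votes: A 0, B 22, C 35, D 12, E 10. C and B advance.
Runoff: C is ranked above B on 35 ballots, B above C on 44.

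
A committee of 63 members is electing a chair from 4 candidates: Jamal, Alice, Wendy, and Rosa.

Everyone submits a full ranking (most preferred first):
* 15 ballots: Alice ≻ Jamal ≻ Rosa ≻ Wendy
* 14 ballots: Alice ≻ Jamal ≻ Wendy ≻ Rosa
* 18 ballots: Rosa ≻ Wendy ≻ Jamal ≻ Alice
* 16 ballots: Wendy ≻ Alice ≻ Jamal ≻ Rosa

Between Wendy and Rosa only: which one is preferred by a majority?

Rosa

Wendy is ranked above Rosa on 30 ballots; Rosa above Wendy on 33.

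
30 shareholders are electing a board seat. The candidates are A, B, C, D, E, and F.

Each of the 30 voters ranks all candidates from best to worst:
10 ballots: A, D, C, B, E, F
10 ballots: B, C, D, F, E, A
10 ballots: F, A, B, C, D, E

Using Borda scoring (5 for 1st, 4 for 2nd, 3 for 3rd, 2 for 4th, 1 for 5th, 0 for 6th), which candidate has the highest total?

A: 10×5 + 10×0 + 10×4 = 90
B: 10×2 + 10×5 + 10×3 = 100
C: 10×3 + 10×4 + 10×2 = 90
D: 10×4 + 10×3 + 10×1 = 80
E: 10×1 + 10×1 + 10×0 = 20
F: 10×0 + 10×2 + 10×5 = 70

B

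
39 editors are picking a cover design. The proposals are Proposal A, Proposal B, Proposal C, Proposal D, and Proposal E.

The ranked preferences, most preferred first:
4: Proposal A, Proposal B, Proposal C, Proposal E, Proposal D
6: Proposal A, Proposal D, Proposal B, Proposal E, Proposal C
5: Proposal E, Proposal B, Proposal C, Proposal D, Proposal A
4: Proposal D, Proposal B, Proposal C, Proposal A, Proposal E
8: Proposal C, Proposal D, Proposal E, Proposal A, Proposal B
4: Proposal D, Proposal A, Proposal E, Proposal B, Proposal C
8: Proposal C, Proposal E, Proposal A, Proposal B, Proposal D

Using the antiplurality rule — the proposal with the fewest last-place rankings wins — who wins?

Last-place votes: Proposal A 5, Proposal B 8, Proposal C 10, Proposal D 12, Proposal E 4.

Proposal E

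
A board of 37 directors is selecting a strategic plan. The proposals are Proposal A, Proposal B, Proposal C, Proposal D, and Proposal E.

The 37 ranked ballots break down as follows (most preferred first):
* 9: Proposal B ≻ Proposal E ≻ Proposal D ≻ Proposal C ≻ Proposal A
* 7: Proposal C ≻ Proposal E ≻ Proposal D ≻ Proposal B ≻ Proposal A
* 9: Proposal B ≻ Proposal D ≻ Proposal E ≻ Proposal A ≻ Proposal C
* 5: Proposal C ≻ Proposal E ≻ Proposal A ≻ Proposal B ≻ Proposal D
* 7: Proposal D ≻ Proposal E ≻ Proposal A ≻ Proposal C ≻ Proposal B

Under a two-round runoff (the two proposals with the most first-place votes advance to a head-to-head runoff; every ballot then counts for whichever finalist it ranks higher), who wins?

Proposal C

Round 1 first-place votes: Proposal A 0, Proposal B 18, Proposal C 12, Proposal D 7, Proposal E 0. Proposal B and Proposal C advance.
Runoff: Proposal B is ranked above Proposal C on 18 ballots, Proposal C above Proposal B on 19.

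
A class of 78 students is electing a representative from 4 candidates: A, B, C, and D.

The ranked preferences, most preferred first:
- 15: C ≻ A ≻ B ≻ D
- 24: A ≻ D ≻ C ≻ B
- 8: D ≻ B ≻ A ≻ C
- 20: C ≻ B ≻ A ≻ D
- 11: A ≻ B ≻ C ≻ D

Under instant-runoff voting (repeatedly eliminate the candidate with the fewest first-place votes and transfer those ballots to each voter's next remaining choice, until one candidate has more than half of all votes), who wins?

A

Round 1: A 35, B 0, C 35, D 8. B eliminated.
Round 2: A 35, C 35, D 8. D eliminated.
Round 3: A 43, C 35. A has a majority (≥40).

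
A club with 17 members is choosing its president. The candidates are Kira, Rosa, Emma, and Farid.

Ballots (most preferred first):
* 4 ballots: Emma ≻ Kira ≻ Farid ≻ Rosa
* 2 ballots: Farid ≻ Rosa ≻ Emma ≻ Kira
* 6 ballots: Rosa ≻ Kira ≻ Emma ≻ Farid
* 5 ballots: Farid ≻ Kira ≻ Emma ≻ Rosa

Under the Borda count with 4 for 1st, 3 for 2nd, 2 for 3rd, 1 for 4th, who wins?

Kira: 4×3 + 2×1 + 6×3 + 5×3 = 47
Rosa: 4×1 + 2×3 + 6×4 + 5×1 = 39
Emma: 4×4 + 2×2 + 6×2 + 5×2 = 42
Farid: 4×2 + 2×4 + 6×1 + 5×4 = 42

Kira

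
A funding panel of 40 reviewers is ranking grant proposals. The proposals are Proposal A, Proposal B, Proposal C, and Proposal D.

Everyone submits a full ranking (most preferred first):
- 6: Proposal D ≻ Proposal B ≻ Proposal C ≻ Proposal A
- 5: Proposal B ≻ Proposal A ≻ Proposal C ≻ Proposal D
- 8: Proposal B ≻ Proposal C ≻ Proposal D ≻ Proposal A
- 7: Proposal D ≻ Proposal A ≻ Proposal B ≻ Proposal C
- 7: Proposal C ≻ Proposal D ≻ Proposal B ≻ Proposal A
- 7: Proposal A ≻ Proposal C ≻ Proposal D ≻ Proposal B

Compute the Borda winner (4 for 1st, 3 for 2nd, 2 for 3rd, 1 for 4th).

Proposal A: 6×1 + 5×3 + 8×1 + 7×3 + 7×1 + 7×4 = 85
Proposal B: 6×3 + 5×4 + 8×4 + 7×2 + 7×2 + 7×1 = 105
Proposal C: 6×2 + 5×2 + 8×3 + 7×1 + 7×4 + 7×3 = 102
Proposal D: 6×4 + 5×1 + 8×2 + 7×4 + 7×3 + 7×2 = 108

Proposal D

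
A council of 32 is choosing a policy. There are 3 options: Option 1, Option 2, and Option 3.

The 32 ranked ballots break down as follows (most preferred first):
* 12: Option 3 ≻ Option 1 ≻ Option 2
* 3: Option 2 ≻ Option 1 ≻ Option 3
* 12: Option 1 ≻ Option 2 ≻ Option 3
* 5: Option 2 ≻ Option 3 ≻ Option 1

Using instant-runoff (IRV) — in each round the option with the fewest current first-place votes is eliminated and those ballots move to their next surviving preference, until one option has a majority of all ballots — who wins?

Round 1: Option 1 12, Option 2 8, Option 3 12. Option 2 eliminated.
Round 2: Option 1 15, Option 3 17. Option 3 has a majority (≥17).

Option 3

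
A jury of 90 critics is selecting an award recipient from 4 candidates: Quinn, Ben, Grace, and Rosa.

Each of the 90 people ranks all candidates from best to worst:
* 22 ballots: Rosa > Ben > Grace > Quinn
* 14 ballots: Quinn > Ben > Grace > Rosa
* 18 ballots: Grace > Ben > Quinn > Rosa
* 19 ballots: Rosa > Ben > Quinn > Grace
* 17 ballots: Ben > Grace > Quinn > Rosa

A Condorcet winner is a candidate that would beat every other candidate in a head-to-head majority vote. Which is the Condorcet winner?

Ben vs Quinn: 76–14
Ben vs Grace: 72–18
Ben vs Rosa: 49–41
Ben beats every other candidate.

Ben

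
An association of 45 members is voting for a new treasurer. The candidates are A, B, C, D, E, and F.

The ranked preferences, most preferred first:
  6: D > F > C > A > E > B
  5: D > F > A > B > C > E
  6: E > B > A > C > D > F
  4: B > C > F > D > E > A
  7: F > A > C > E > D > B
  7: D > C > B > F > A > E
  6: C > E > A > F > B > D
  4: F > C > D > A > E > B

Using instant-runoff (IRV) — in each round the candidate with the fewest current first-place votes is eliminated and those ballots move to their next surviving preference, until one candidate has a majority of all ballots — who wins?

C

Round 1: A 0, B 4, C 6, D 18, E 6, F 11. A eliminated.
Round 2: B 4, C 6, D 18, E 6, F 11. B eliminated.
Round 3: C 10, D 18, E 6, F 11. E eliminated.
Round 4: C 16, D 18, F 11. F eliminated.
Round 5: C 27, D 18. C has a majority (≥23).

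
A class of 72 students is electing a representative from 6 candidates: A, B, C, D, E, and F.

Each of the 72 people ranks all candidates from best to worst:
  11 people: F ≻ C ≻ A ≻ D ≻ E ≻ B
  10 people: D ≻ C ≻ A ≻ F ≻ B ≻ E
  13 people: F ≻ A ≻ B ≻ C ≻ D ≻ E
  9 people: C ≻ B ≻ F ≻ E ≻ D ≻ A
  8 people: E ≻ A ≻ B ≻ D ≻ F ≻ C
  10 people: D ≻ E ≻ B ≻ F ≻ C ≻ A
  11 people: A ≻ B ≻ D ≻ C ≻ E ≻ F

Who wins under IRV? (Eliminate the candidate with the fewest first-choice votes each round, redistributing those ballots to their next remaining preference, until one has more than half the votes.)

D

Round 1: A 11, B 0, C 9, D 20, E 8, F 24. B eliminated.
Round 2: A 11, C 9, D 20, E 8, F 24. E eliminated.
Round 3: A 19, C 9, D 20, F 24. C eliminated.
Round 4: A 19, D 20, F 33. A eliminated.
Round 5: D 39, F 33. D has a majority (≥37).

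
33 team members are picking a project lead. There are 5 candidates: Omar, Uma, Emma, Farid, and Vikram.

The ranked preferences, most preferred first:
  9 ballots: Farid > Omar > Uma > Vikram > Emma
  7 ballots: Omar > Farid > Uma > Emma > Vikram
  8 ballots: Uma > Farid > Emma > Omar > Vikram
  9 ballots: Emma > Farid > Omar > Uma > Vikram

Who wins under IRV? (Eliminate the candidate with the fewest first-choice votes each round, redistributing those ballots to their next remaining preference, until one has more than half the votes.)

Farid

Round 1: Omar 7, Uma 8, Emma 9, Farid 9, Vikram 0. Vikram eliminated.
Round 2: Omar 7, Uma 8, Emma 9, Farid 9. Omar eliminated.
Round 3: Uma 8, Emma 9, Farid 16. Uma eliminated.
Round 4: Emma 9, Farid 24. Farid has a majority (≥17).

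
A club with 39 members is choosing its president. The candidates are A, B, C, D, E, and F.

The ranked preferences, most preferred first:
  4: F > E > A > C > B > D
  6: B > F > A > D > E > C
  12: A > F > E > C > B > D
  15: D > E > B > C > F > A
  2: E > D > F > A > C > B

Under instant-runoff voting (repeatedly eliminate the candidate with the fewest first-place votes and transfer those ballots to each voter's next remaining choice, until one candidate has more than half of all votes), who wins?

Round 1: A 12, B 6, C 0, D 15, E 2, F 4. C eliminated.
Round 2: A 12, B 6, D 15, E 2, F 4. E eliminated.
Round 3: A 12, B 6, D 17, F 4. F eliminated.
Round 4: A 16, B 6, D 17. B eliminated.
Round 5: A 22, D 17. A has a majority (≥20).

A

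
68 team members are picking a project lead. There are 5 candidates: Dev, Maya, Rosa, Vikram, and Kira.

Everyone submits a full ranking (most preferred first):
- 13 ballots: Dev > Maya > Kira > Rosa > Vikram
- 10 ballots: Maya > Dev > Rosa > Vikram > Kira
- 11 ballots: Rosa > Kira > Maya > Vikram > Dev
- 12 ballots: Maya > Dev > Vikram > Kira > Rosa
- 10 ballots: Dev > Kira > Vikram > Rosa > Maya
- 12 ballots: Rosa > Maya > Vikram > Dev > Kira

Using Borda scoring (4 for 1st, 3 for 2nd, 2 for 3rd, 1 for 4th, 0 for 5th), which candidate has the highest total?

Dev: 13×4 + 10×3 + 11×0 + 12×3 + 10×4 + 12×1 = 170
Maya: 13×3 + 10×4 + 11×2 + 12×4 + 10×0 + 12×3 = 185
Rosa: 13×1 + 10×2 + 11×4 + 12×0 + 10×1 + 12×4 = 135
Vikram: 13×0 + 10×1 + 11×1 + 12×2 + 10×2 + 12×2 = 89
Kira: 13×2 + 10×0 + 11×3 + 12×1 + 10×3 + 12×0 = 101

Maya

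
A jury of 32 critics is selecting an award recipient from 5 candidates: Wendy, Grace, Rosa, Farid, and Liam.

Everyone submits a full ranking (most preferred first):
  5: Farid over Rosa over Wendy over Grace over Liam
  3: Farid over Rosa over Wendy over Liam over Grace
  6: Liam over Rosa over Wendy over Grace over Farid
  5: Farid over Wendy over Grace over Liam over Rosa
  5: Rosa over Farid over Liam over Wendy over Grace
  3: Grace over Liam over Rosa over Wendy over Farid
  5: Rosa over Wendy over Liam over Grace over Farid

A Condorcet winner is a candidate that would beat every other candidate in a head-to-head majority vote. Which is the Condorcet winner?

Rosa

Rosa vs Wendy: 27–5
Rosa vs Grace: 24–8
Rosa vs Farid: 19–13
Rosa vs Liam: 18–14
Rosa beats every other candidate.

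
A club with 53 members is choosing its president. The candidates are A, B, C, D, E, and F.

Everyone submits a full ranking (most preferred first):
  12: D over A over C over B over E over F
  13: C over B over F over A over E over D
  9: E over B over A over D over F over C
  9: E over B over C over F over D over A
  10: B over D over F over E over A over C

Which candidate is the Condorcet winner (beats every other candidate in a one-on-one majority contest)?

B vs A: 41–12
B vs C: 28–25
B vs D: 41–12
B vs E: 35–18
B vs F: 53–0
B beats every other candidate.

B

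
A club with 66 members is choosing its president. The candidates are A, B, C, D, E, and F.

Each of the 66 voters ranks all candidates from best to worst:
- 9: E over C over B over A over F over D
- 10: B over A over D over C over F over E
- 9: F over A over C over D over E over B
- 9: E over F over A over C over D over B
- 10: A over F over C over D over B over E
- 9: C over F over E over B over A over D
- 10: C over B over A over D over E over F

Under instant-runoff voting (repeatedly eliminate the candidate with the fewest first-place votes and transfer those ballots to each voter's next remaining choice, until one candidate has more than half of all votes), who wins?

Round 1: A 10, B 10, C 19, D 0, E 18, F 9. D eliminated.
Round 2: A 10, B 10, C 19, E 18, F 9. F eliminated.
Round 3: A 19, B 10, C 19, E 18. B eliminated.
Round 4: A 29, C 19, E 18. E eliminated.
Round 5: A 38, C 28. A has a majority (≥34).

A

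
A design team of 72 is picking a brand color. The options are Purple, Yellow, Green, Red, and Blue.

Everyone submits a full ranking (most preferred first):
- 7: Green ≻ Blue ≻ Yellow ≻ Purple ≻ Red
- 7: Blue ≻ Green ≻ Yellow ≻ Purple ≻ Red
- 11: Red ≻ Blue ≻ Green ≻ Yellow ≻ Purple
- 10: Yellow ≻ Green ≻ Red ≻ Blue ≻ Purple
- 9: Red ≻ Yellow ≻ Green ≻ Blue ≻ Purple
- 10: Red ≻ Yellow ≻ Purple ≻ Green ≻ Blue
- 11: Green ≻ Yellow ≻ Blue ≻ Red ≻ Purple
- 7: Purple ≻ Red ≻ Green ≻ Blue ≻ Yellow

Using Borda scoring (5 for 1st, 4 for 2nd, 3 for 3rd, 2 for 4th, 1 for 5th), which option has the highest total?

Purple: 7×2 + 7×2 + 11×1 + 10×1 + 9×1 + 10×3 + 11×1 + 7×5 = 134
Yellow: 7×3 + 7×3 + 11×2 + 10×5 + 9×4 + 10×4 + 11×4 + 7×1 = 241
Green: 7×5 + 7×4 + 11×3 + 10×4 + 9×3 + 10×2 + 11×5 + 7×3 = 259
Red: 7×1 + 7×1 + 11×5 + 10×3 + 9×5 + 10×5 + 11×2 + 7×4 = 244
Blue: 7×4 + 7×5 + 11×4 + 10×2 + 9×2 + 10×1 + 11×3 + 7×2 = 202

Green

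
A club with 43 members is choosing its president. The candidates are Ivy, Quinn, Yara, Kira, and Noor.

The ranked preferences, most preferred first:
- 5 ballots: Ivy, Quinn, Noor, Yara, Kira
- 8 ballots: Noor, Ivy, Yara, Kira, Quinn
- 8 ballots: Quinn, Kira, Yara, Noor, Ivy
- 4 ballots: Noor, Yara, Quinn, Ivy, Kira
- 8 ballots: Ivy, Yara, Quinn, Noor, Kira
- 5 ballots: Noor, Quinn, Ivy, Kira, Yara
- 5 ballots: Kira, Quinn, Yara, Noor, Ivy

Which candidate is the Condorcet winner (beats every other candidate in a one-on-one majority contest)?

Quinn

Quinn vs Ivy: 22–21
Quinn vs Yara: 23–20
Quinn vs Kira: 30–13
Quinn vs Noor: 26–17
Quinn beats every other candidate.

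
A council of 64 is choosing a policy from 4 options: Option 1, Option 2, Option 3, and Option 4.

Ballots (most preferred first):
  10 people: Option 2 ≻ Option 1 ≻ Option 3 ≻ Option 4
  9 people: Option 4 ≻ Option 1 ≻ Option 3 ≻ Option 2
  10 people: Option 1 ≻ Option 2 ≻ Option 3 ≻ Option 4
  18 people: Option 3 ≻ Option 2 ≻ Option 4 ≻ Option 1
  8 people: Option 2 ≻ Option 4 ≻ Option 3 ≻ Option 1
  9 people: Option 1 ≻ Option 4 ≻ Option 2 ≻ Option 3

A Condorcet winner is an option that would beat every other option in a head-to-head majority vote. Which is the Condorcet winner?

Option 2

Option 2 vs Option 1: 36–28
Option 2 vs Option 3: 37–27
Option 2 vs Option 4: 46–18
Option 2 beats every other option.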